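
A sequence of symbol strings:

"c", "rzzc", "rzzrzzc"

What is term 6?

rzzrzzrzzrzzrzzc

The strings grow by a fixed prefix rzz each time.
From rzzrzzc, 3 further steps: rzzrzzc → rzzrzzrzzc → rzzrzzrzzrzzc → (answer).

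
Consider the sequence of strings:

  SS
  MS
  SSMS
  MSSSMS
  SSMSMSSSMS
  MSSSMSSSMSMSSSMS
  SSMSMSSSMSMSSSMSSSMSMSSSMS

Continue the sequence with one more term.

MSSSMSSSMSMSSSMSSSMSMSSSMSMSSSMSSSMSMSSSMS

This is a Fibonacci-style word recurrence s(k) = s(k−2)·s(k−1): e.g. SS·MS = SSMS.
Continuing: MSSSMSSSMSMSSSMS · SSMSMSSSMSMSSSMSSSMSMSSSMS gives term 8.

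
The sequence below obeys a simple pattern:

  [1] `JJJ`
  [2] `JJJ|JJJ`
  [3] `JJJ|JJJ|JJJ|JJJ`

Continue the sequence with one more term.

JJJ|JJJ|JJJ|JJJ|JJJ|JJJ|JJJ|JJJ

Each string is two copies of the previous one joined by '|'.
So the next term is two copies of JJJ|JJJ|JJJ|JJJ with '|' between the halves.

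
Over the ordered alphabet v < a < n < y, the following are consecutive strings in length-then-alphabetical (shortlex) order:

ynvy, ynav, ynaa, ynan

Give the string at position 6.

ynnv

Continuing the enumeration 2 steps past ynan: ynan → ynay → (answer).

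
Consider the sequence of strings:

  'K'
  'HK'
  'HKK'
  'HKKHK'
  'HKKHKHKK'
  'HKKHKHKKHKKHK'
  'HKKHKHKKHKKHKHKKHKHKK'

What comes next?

From term 3 onward, concatenate the last term with the second-to-last: HK·K = HKK, HKK·HK = HKKHK, …
So term 8 is HKKHKHKKHKKHKHKKHKHKK·HKKHKHKKHKKHK.

HKKHKHKKHKKHKHKKHKHKKHKKHKHKKHKKHK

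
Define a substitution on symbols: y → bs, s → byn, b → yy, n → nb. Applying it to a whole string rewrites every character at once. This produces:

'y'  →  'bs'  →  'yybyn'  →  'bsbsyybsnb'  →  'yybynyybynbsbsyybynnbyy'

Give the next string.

Rewriting the 23 symbols of yybynyybynbsbsyybynnbyy one by one yields bs bs yy bs nb bs bs yy bs nb yy byn yy byn bs bs yy bs nb nb yy bs bs; concatenated:

bsbsyybsnbbsbsyybsnbyybynyybynbsbsyybsnbnbyybsbs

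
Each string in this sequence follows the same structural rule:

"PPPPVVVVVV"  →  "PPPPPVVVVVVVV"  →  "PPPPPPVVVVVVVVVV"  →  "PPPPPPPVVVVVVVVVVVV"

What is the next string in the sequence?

PPPPPPPPVVVVVVVVVVVVVV

Each string has the form P^{n+1} V^{2n}, where the shown terms are n = 3, 4, 5, 6.
Setting n = 7 gives 8, 14 characters in each block.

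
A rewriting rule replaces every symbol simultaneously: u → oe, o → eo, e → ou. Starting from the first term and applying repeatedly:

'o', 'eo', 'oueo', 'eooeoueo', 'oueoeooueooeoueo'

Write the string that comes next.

eooeoueooueoeooeoueoeooueooeoueo

Replace each of the 16 characters of oueoeooueooeoueo in place — eo oe ou eo ou eo eo oe ou eo eo ou eo oe ou eo — and concatenate.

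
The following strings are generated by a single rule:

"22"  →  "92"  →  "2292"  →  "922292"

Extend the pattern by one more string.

2292922292

Each term (from the third on) is the two preceding terms concatenated in order: term 3 = 22·92 = 2292.
The next term joins 2292 and 922292.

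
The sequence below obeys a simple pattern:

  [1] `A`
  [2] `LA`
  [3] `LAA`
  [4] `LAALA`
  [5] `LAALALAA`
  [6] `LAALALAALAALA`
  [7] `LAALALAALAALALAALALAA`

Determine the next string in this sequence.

LAALALAALAALALAALALAALAALALAALAALA

Each term (from the third on) is the previous term followed by the one before it: term 3 = LA·A = LAA.
The next term joins LAALALAALAALALAALALAA and LAALALAALAALA.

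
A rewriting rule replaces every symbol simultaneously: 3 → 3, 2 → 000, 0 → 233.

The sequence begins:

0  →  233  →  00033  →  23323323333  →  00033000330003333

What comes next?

Replace each of the 17 characters of 00033000330003333 in place — 233 233 233 3 3 233 233 233 3 3 233 233 233 3 3 3 3 — and concatenate.

23323323333233233233332332332333333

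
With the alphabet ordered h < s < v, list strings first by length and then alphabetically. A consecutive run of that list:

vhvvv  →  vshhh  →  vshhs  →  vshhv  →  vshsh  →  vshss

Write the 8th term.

vshvh

Stepping forward 2 times from vshss: vshss → vshsv, then the target.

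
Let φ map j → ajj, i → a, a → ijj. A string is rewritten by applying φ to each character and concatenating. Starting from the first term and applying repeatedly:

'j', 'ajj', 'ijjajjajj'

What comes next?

Rewriting each symbol of ijjajjajj: i→a, j→ajj, j→ajj, a→ijj, j→ajj, j→ajj, a→ijj, j→ajj, j→ajj, which concatenates to a ajj ajj ijj ajj ajj ijj ajj ajj.

aajjajjijjajjajjijjajjajj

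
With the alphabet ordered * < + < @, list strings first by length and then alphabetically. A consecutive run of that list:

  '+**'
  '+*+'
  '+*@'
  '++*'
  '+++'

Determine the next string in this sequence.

Treat +++ as a base-3 numeral over the given alphabet and add one, carrying through any trailing @'s.

++@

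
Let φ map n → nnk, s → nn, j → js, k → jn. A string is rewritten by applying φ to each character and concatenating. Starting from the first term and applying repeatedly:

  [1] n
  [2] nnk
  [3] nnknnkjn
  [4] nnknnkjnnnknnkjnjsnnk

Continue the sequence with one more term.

Rewriting the 21 symbols of nnknnkjnnnknnkjnjsnnk one by one yields nnk nnk jn nnk nnk jn js nnk nnk nnk jn nnk nnk jn js nnk js nn nnk nnk jn; concatenated:

nnknnkjnnnknnkjnjsnnknnknnkjnnnknnkjnjsnnkjsnnnnknnkjn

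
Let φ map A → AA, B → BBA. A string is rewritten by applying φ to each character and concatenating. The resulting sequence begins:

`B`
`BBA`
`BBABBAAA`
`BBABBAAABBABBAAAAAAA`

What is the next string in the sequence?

Rewriting the 20 symbols of BBABBAAABBABBAAAAAAA one by one yields BBA BBA AA BBA BBA AA AA AA BBA BBA AA BBA BBA AA AA AA AA AA AA AA; concatenated:

BBABBAAABBABBAAAAAAABBABBAAABBABBAAAAAAAAAAAAAAA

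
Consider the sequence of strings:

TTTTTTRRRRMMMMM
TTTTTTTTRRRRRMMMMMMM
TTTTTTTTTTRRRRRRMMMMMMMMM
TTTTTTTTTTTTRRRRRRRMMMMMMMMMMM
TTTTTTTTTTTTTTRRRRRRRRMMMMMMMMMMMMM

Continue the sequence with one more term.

TTTTTTTTTTTTTTTTRRRRRRRRRMMMMMMMMMMMMMMM

The n-th term is 2n T's then n+1 R's then 2n-1 M's, where the shown terms are n = 3, 4, 5, 6, 7.
At n = 8 the blocks have lengths 16, 9, 15.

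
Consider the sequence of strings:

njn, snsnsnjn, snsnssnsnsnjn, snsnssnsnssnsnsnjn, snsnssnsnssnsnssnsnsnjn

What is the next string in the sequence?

Every step adds snsns at the front: s(k+1) = snsns·s(k).
Applying this once more to snsnssnsnssnsnssnsnsnjn:

snsnssnsnssnsnssnsnssnsnsnjn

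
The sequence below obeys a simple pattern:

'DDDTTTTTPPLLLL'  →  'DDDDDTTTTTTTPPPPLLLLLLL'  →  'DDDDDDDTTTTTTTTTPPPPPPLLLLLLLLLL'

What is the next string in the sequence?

DDDDDDDDDTTTTTTTTTTTPPPPPPPPLLLLLLLLLLLLL

Each string has the form D^{2n-1} T^{2n+1} P^{2n-2} L^{3n-2}, where the shown terms are n = 2, 3, 4.
For the next term, n = 5, so the run lengths are 9, 11, 8, 13.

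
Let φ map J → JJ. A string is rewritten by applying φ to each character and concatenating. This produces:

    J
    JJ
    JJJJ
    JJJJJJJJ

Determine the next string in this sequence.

JJJJJJJJJJJJJJJJ

Apply φ to JJJJJJJJ symbol by symbol: J→JJ, J→JJ, J→JJ, J→JJ, J→JJ, J→JJ, J→JJ, J→JJ; joined: JJ JJ JJ JJ JJ JJ JJ JJ.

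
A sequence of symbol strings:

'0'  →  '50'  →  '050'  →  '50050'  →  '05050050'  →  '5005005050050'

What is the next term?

This is a Fibonacci-style word recurrence s(k) = s(k−2)·s(k−1): e.g. 0·50 = 050.
Continuing: 05050050 · 5005005050050 gives term 7.

050500505005005050050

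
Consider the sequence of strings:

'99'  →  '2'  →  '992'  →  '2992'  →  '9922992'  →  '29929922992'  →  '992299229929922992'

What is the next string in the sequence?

From term 3 onward, concatenate the second-to-last term with the last: 99·2 = 992, 2·992 = 2992, …
The next term joins 29929922992 and 992299229929922992.

29929922992992299229929922992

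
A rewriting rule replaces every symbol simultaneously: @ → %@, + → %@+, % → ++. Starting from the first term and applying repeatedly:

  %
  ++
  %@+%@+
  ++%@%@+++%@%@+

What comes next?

Applying the rule to each of the 14 symbols of ++%@%@+++%@%@+ gives the pieces %@+ %@+ ++ %@ ++ %@ %@+ %@+ %@+ ++ %@ ++ %@ %@+, which concatenate to the answer.

%@+%@+++%@++%@%@+%@+%@+++%@++%@%@+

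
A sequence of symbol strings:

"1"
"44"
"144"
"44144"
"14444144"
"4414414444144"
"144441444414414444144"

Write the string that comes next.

Each term (from the third on) is the two preceding terms concatenated in order: term 3 = 1·44 = 144.
So term 8 is 4414414444144·144441444414414444144.

4414414444144144441444414414444144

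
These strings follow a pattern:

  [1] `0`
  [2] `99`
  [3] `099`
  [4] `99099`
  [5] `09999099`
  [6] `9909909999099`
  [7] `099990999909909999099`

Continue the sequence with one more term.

9909909999099099990999909909999099

This is a Fibonacci-style word recurrence s(k) = s(k−2)·s(k−1): e.g. 0·99 = 099.
Continuing: 9909909999099 · 099990999909909999099 gives term 8.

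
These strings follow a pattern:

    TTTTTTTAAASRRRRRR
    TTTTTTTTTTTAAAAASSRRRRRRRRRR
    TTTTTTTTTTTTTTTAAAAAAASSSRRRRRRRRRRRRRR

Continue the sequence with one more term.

The n-th term is 4n+3 T's then 2n+1 A's then n S's then 4n+2 R's (n = 1, 2, …).
For the next term, n = 4, so the run lengths are 19, 9, 4, 18.

TTTTTTTTTTTTTTTTTTTAAAAAAAAASSSSRRRRRRRRRRRRRRRRRR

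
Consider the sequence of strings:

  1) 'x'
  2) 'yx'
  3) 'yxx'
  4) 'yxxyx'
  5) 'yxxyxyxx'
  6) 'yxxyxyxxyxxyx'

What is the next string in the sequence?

This is a Fibonacci-style word recurrence s(k) = s(k−1)·s(k−2): e.g. yx·x = yxx.
The next term joins yxxyxyxxyxxyx and yxxyxyxx.

yxxyxyxxyxxyxyxxyxyxx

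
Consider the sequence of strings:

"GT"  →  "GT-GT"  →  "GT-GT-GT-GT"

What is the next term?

Every step duplicates the string with '-' between the halves.
Doubling GT-GT-GT-GT with '-' between the halves:

GT-GT-GT-GT-GT-GT-GT-GT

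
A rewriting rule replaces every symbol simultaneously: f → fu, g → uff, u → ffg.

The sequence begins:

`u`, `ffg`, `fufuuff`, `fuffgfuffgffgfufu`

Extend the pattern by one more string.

φ(fuffgfuffgffgfufu) expands symbol-by-symbol to fu ffg fu fu uff fu ffg fu fu uff fu fu uff fu ffg fu ffg; joining the 17 pieces gives the next term.

fuffgfufuufffuffgfufuufffufuufffuffgfuffg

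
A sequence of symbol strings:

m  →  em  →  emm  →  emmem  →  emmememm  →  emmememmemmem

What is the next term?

emmememmemmememmememm

This is a Fibonacci-style word recurrence s(k) = s(k−1)·s(k−2): e.g. em·m = emm.
The next term joins emmememmemmem and emmememm.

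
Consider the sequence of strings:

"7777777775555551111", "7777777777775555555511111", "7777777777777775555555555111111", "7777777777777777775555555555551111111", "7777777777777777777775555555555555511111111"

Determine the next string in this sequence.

Term n consists of 3n 7's, followed by 2n 5's, followed by n+1 1's, where the shown terms are n = 3, 4, 5, 6, 7.
At n = 8 the blocks have lengths 24, 16, 9.

7777777777777777777777775555555555555555111111111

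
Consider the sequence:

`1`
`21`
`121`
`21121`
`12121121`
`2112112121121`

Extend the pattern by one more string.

121211212112112121121

From term 3 onward, concatenate the second-to-last term with the last: 1·21 = 121, 21·121 = 21121, …
Continuing: 12121121 · 2112112121121 gives term 7.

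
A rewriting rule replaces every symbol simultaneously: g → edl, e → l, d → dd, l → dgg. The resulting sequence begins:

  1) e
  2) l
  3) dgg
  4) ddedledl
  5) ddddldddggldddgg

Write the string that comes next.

dddddddddggddddddedledldggddddddedledl

φ(ddddldddggldddgg) expands symbol-by-symbol to dd dd dd dd dgg dd dd dd edl edl dgg dd dd dd edl edl; joining the 16 pieces gives the next term.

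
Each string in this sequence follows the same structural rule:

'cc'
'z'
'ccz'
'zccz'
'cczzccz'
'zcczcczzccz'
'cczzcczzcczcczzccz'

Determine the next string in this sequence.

From term 3 onward, concatenate the second-to-last term with the last: cc·z = ccz, z·ccz = zccz, …
Continuing: zcczcczzccz · cczzcczzcczcczzccz gives term 8.

zcczcczzcczcczzcczzcczcczzccz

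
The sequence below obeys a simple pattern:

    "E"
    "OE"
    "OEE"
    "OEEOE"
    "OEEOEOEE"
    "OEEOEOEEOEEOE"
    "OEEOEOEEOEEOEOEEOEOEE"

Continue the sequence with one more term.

OEEOEOEEOEEOEOEEOEOEEOEEOEOEEOEEOE

This is a Fibonacci-style word recurrence s(k) = s(k−1)·s(k−2): e.g. OE·E = OEE.
Continuing: OEEOEOEEOEEOEOEEOEOEE · OEEOEOEEOEEOE gives term 8.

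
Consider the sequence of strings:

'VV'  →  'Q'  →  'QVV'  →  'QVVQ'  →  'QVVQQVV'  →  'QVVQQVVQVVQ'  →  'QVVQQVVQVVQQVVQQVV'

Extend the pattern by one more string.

QVVQQVVQVVQQVVQQVVQVVQQVVQVVQ

Each term (from the third on) is the previous term followed by the one before it: term 3 = Q·VV = QVV.
So term 8 is QVVQQVVQVVQQVVQQVV·QVVQQVVQVVQ.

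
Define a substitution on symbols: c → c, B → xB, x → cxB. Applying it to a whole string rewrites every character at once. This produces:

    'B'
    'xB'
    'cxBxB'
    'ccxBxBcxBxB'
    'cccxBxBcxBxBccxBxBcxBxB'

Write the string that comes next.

Rewriting the 23 symbols of cccxBxBcxBxBccxBxBcxBxB one by one yields c c c cxB xB cxB xB c cxB xB cxB xB c c cxB xB cxB xB c cxB xB cxB xB; concatenated:

ccccxBxBcxBxBccxBxBcxBxBcccxBxBcxBxBccxBxBcxBxB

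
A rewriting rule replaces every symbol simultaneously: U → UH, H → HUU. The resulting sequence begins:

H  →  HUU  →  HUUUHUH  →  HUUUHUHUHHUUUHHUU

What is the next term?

Applying the rule to each of the 17 symbols of HUUUHUHUHHUUUHHUU gives the pieces HUU UH UH UH HUU UH HUU UH HUU HUU UH UH UH HUU HUU UH UH, which concatenate to the answer.

HUUUHUHUHHUUUHHUUUHHUUHUUUHUHUHHUUHUUUHUH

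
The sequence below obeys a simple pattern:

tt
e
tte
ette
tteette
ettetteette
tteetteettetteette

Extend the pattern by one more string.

This is a Fibonacci-style word recurrence s(k) = s(k−2)·s(k−1): e.g. tt·e = tte.
The next term joins ettetteette and tteetteettetteette.

ettetteettetteetteettetteette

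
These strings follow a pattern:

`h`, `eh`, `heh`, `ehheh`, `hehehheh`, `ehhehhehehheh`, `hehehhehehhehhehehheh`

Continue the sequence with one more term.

ehhehhehehhehhehehhehehhehhehehheh

This is a Fibonacci-style word recurrence s(k) = s(k−2)·s(k−1): e.g. h·eh = heh.
The next term joins ehhehhehehheh and hehehhehehhehhehehheh.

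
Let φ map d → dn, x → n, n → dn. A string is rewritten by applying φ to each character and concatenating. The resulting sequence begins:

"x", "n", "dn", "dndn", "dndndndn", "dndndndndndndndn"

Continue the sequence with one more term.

Rewriting the 16 symbols of dndndndndndndndn one by one yields dn dn dn dn dn dn dn dn dn dn dn dn dn dn dn dn; concatenated:

dndndndndndndndndndndndndndndndn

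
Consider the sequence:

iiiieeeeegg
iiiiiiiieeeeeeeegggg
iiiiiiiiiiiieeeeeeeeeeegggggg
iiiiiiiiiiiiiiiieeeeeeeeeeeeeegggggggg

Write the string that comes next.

iiiiiiiiiiiiiiiiiiiieeeeeeeeeeeeeeeeegggggggggg

The n-th term is 4n i's then 3n+2 e's then 2n g's (n = 1, 2, …).
At n = 5 the blocks have lengths 20, 17, 10.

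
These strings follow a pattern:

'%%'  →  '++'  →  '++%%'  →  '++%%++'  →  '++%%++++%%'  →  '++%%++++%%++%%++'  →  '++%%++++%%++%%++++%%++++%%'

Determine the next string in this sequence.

From term 3 onward, concatenate the last term with the second-to-last: ++·%% = ++%%, ++%%·++ = ++%%++, …
Continuing: ++%%++++%%++%%++++%%++++%% · ++%%++++%%++%%++ gives term 8.

++%%++++%%++%%++++%%++++%%++%%++++%%++%%++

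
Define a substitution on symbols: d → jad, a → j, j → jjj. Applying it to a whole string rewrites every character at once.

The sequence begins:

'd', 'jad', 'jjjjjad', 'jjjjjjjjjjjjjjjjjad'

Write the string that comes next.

Replace each of the 19 characters of jjjjjjjjjjjjjjjjjad in place — jjj jjj jjj jjj jjj jjj jjj jjj jjj jjj jjj jjj jjj jjj jjj jjj jjj j jad — and concatenate.

jjjjjjjjjjjjjjjjjjjjjjjjjjjjjjjjjjjjjjjjjjjjjjjjjjjjjad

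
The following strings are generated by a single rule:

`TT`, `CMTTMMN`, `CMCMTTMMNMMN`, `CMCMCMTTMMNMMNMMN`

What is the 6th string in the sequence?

CMCMCMCMCMTTMMNMMNMMNMMNMMN

Every step adds CM to the front and MMN to the end of the previous string.
From CMCMCMTTMMNMMNMMN, 2 further steps: CMCMCMTTMMNMMNMMN → CMCMCMCMTTMMNMMNMMNMMN → (answer).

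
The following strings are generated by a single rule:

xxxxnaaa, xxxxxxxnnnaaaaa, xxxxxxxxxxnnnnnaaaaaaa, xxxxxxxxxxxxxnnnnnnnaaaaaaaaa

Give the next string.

Term n consists of 3n+1 x's, followed by 2n-1 n's, followed by 2n+1 a's (n = 1, 2, …).
Setting n = 5 gives 16, 9, 11 characters in each block.

xxxxxxxxxxxxxxxxnnnnnnnnnaaaaaaaaaaa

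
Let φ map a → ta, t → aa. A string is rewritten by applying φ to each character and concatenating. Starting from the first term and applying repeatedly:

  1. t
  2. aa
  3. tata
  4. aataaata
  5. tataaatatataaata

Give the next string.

Rewriting the 16 symbols of tataaatatataaata one by one yields aa ta aa ta ta ta aa ta aa ta aa ta ta ta aa ta; concatenated:

aataaatatataaataaataaatatataaata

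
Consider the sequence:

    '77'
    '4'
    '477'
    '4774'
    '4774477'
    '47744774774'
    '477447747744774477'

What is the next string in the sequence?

47744774774477447747744774774

From term 3 onward, concatenate the last term with the second-to-last: 4·77 = 477, 477·4 = 4774, …
The next term joins 477447747744774477 and 47744774774.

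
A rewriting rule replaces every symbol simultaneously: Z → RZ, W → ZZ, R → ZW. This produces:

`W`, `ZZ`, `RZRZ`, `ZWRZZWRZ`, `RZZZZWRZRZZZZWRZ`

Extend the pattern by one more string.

ZWRZRZRZRZZZZWRZZWRZRZRZRZZZZWRZ

φ(RZZZZWRZRZZZZWRZ) expands symbol-by-symbol to ZW RZ RZ RZ RZ ZZ ZW RZ ZW RZ RZ RZ RZ ZZ ZW RZ; joining the 16 pieces gives the next term.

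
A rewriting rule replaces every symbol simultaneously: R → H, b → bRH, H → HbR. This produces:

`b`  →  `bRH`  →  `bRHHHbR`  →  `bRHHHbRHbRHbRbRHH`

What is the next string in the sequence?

Rewriting the 17 symbols of bRHHHbRHbRHbRbRHH one by one yields bRH H HbR HbR HbR bRH H HbR bRH H HbR bRH H bRH H HbR HbR; concatenated:

bRHHHbRHbRHbRbRHHHbRbRHHHbRbRHHbRHHHbRHbR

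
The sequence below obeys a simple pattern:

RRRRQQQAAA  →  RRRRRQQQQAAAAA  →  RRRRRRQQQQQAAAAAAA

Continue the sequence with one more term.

RRRRRRRQQQQQQAAAAAAAAA

Reading off run lengths: R runs 4, 5, 6; Q runs 3, 4, 5; A runs 3, 5, 7 — each is linear in n, where the shown terms are n = 2, 3, 4.
For the next term, n = 5, so the run lengths are 7, 6, 9.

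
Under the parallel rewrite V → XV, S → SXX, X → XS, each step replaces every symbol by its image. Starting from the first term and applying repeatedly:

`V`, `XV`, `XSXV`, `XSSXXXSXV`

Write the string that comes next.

Expanding XSSXXXSXV: X→XS, S→SXX, S→SXX, X→XS, X→XS, X→XS, S→SXX, X→XS, V→XV. Concatenated: XS SXX SXX XS XS XS SXX XS XV.

XSSXXSXXXSXSXSSXXXSXV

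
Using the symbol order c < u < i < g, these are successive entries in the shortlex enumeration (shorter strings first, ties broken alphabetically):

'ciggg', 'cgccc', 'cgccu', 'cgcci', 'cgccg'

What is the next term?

Treat cgccg as a base-4 numeral over the given alphabet and add one, carrying through any trailing g's.

cgcuc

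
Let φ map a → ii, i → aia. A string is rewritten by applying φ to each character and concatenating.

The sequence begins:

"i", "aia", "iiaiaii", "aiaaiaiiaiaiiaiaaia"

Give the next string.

Replace each of the 19 characters of aiaaiaiiaiaiiaiaaia in place — ii aia ii ii aia ii aia aia ii aia ii aia aia ii aia ii ii aia ii — and concatenate.

iiaiaiiiiaiaiiaiaaiaiiaiaiiaiaaiaiiaiaiiiiaiaii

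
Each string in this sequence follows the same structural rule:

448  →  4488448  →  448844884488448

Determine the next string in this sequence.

4488448844884488448844884488448

Each string is two copies of the previous one joined by '8'.
One more doubling of 448844884488448 gives the answer.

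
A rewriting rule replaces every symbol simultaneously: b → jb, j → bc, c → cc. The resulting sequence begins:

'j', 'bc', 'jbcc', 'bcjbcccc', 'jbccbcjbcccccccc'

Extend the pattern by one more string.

bcjbccccjbccbcjbcccccccccccccccc

Applying the rule to each of the 16 symbols of jbccbcjbcccccccc gives the pieces bc jb cc cc jb cc bc jb cc cc cc cc cc cc cc cc, which concatenate to the answer.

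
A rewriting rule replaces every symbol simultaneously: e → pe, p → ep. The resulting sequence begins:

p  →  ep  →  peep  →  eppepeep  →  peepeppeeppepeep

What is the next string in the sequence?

eppepeeppeepeppepeepeppeeppepeep

Replace each of the 16 characters of peepeppeeppepeep in place — ep pe pe ep pe ep ep pe pe ep ep pe ep pe pe ep — and concatenate.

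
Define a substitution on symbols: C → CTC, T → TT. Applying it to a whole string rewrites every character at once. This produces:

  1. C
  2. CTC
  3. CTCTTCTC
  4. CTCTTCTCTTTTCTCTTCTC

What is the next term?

Replace each of the 20 characters of CTCTTCTCTTTTCTCTTCTC in place — CTC TT CTC TT TT CTC TT CTC TT TT TT TT CTC TT CTC TT TT CTC TT CTC — and concatenate.

CTCTTCTCTTTTCTCTTCTCTTTTTTTTCTCTTCTCTTTTCTCTTCTC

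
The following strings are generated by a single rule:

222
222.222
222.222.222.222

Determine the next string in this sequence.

Every step duplicates the string with '.' between the halves.
One more doubling of 222.222.222.222 gives the answer.

222.222.222.222.222.222.222.222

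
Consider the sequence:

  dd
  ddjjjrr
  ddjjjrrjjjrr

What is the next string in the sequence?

The strings grow by a fixed suffix jjjrr each time.
Applying this once more to ddjjjrrjjjrr:

ddjjjrrjjjrrjjjrr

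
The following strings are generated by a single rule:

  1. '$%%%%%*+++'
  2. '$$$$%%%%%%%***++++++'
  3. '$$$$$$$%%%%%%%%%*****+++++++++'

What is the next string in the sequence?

$$$$$$$$$$%%%%%%%%%%%*******++++++++++++

Term n consists of 3n-2 $'s, followed by 2n+3 %'s, followed by 2n-1 *'s, followed by 3n +'s (n = 1, 2, …).
At n = 4 the blocks have lengths 10, 11, 7, 12.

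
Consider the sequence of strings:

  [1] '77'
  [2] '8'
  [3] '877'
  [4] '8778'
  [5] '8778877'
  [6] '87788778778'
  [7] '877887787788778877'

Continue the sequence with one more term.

From term 3 onward, concatenate the last term with the second-to-last: 8·77 = 877, 877·8 = 8778, …
Continuing: 877887787788778877 · 87788778778 gives term 8.

87788778778877887787788778778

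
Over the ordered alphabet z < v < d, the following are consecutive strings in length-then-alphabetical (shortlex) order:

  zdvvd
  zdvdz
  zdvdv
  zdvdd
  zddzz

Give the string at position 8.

zddvz

Continuing the enumeration 3 steps past zddzz: zddzz → zddzv → zddzd → (answer).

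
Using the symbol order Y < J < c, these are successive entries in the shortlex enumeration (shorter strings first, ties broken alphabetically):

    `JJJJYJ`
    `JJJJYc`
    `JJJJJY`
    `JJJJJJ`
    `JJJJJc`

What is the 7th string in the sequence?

JJJJcJ

Stepping forward 2 times from JJJJJc: JJJJJc → JJJJcY, then the target.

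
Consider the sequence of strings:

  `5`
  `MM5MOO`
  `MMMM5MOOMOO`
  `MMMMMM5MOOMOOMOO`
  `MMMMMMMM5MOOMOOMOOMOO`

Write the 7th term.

Each term wraps the previous one in MM on the left and MOO on the right.
From MMMMMMMM5MOOMOOMOOMOO, 2 further steps: MMMMMMMM5MOOMOOMOOMOO → MMMMMMMMMM5MOOMOOMOOMOOMOO → (answer).

MMMMMMMMMMMM5MOOMOOMOOMOOMOOMOO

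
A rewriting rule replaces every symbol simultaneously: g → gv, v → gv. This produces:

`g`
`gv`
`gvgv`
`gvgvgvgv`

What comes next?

Expanding gvgvgvgv: g→gv, v→gv, g→gv, v→gv, g→gv, v→gv, g→gv, v→gv. Concatenated: gv gv gv gv gv gv gv gv.

gvgvgvgvgvgvgvgv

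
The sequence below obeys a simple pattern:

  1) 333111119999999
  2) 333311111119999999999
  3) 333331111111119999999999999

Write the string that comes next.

333333111111111119999999999999999

Term n consists of n+1 3's, followed by 2n+1 1's, followed by 3n+1 9's, where the shown terms are n = 2, 3, 4.
Setting n = 5 gives 6, 11, 16 characters in each block.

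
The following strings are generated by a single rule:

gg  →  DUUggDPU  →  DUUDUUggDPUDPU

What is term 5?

Each term wraps the previous one in DUU on the left and DPU on the right.
From DUUDUUggDPUDPU, 2 further steps: DUUDUUggDPUDPU → DUUDUUDUUggDPUDPUDPU → (answer).

DUUDUUDUUDUUggDPUDPUDPUDPU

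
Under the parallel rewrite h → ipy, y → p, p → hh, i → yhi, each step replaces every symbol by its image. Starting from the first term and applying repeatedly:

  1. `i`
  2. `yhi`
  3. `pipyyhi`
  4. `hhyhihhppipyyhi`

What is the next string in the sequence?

Applying the rule to each of the 15 symbols of hhyhihhppipyyhi gives the pieces ipy ipy p ipy yhi ipy ipy hh hh yhi hh p p ipy yhi, which concatenate to the answer.

ipyipypipyyhiipyipyhhhhyhihhppipyyhi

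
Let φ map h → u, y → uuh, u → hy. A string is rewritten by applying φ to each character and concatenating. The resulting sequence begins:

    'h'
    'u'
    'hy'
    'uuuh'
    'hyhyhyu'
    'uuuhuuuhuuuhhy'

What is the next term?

Rewriting the 14 symbols of uuuhuuuhuuuhhy one by one yields hy hy hy u hy hy hy u hy hy hy u u uuh; concatenated:

hyhyhyuhyhyhyuhyhyhyuuuuh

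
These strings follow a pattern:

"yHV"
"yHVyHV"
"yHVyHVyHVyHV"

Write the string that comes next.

s(k+1) = s(k)·s(k) — each term doubles the last.
So the next term is two copies of yHVyHVyHVyHV.

yHVyHVyHVyHVyHVyHVyHVyHV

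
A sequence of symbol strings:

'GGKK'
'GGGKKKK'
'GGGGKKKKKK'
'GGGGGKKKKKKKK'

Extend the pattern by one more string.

GGGGGGKKKKKKKKKK

Reading off run lengths: G runs 2, 3, 4, 5; K runs 2, 4, 6, 8 — each is linear in n (n = 1, 2, …).
For the next term, n = 5, so the run lengths are 6, 10.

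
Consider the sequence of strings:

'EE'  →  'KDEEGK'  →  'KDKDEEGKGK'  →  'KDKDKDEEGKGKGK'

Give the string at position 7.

s(k+1) = KD·s(k)·GK, so each term gains KD as a prefix and GK as a suffix.
From KDKDKDEEGKGKGK, 3 further steps: KDKDKDEEGKGKGK → KDKDKDKDEEGKGKGKGK → KDKDKDKDKDEEGKGKGKGKGK → (answer).

KDKDKDKDKDKDEEGKGKGKGKGKGK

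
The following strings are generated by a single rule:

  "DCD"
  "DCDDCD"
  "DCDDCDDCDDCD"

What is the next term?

Each string is two copies of the previous one concatenated.
Doubling DCDDCDDCDDCD:

DCDDCDDCDDCDDCDDCDDCDDCD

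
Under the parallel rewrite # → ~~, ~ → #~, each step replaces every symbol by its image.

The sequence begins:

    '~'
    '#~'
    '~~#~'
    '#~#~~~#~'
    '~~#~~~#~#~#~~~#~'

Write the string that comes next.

Rewriting the 16 symbols of ~~#~~~#~#~#~~~#~ one by one yields #~ #~ ~~ #~ #~ #~ ~~ #~ ~~ #~ ~~ #~ #~ #~ ~~ #~; concatenated:

#~#~~~#~#~#~~~#~~~#~~~#~#~#~~~#~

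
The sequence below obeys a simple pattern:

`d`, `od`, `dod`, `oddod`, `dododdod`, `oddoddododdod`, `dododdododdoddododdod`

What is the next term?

oddoddododdoddododdododdoddododdod

From term 3 onward, concatenate the second-to-last term with the last: d·od = dod, od·dod = oddod, …
Continuing: oddoddododdod · dododdododdoddododdod gives term 8.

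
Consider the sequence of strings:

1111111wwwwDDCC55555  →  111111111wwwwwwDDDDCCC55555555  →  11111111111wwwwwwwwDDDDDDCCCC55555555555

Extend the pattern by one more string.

1111111111111wwwwwwwwwwDDDDDDDDCCCCC55555555555555

Term n consists of 2n+3 1's, followed by 2n w's, followed by 2n-2 D's, followed by n C's, followed by 3n-1 5's, where the shown terms are n = 2, 3, 4.
At n = 5 the blocks have lengths 13, 10, 8, 5, 14.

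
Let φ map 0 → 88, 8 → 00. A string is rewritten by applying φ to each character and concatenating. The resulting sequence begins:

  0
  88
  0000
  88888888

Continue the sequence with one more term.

Rewriting each symbol of 88888888: 8→00, 8→00, 8→00, 8→00, 8→00, 8→00, 8→00, 8→00, which concatenates to 00 00 00 00 00 00 00 00.

0000000000000000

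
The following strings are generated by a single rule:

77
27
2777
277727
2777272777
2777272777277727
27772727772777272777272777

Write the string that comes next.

277727277727772727772727772777272777277727

Each term (from the third on) is the previous term followed by the one before it: term 3 = 27·77 = 2777.
The next term joins 27772727772777272777272777 and 2777272777277727.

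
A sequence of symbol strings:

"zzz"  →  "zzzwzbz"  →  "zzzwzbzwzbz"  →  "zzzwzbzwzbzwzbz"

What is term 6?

The strings grow by a fixed suffix wzbz each time.
From zzzwzbzwzbzwzbz, 2 further steps: zzzwzbzwzbzwzbz → zzzwzbzwzbzwzbzwzbz → (answer).

zzzwzbzwzbzwzbzwzbzwzbz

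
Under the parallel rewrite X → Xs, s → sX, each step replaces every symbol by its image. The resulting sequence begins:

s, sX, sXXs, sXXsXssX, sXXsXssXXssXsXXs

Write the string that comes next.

φ(sXXsXssXXssXsXXs) expands symbol-by-symbol to sX Xs Xs sX Xs sX sX Xs Xs sX sX Xs sX Xs Xs sX; joining the 16 pieces gives the next term.

sXXsXssXXssXsXXsXssXsXXssXXsXssX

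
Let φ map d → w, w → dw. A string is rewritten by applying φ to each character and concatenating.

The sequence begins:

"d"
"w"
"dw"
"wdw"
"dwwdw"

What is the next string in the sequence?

wdwdwwdw

Rewriting each symbol of dwwdw: d→w, w→dw, w→dw, d→w, w→dw, which concatenates to w dw dw w dw.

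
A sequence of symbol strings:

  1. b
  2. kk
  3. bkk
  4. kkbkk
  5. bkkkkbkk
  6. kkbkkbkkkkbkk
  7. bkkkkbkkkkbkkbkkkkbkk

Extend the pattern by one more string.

kkbkkbkkkkbkkbkkkkbkkkkbkkbkkkkbkk

Each term (from the third on) is the two preceding terms concatenated in order: term 3 = b·kk = bkk.
Continuing: kkbkkbkkkkbkk · bkkkkbkkkkbkkbkkkkbkk gives term 8.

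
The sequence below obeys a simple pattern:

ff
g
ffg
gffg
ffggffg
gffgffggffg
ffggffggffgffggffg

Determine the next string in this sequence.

gffgffggffgffggffggffgffggffg

From term 3 onward, concatenate the second-to-last term with the last: ff·g = ffg, g·ffg = gffg, …
The next term joins gffgffggffg and ffggffggffgffggffg.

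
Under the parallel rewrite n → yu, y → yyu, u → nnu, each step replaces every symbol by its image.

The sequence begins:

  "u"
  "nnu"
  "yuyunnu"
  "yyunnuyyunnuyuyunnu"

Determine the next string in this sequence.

yyuyyunnuyuyunnuyyuyyunnuyuyunnuyyunnuyyunnuyuyunnu

φ(yyunnuyyunnuyuyunnu) expands symbol-by-symbol to yyu yyu nnu yu yu nnu yyu yyu nnu yu yu nnu yyu nnu yyu nnu yu yu nnu; joining the 19 pieces gives the next term.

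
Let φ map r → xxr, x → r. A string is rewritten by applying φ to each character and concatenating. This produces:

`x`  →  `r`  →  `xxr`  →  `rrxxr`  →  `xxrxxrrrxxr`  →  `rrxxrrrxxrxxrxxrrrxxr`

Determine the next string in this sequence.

φ(rrxxrrrxxrxxrxxrrrxxr) expands symbol-by-symbol to xxr xxr r r xxr xxr xxr r r xxr r r xxr r r xxr xxr xxr r r xxr; joining the 21 pieces gives the next term.

xxrxxrrrxxrxxrxxrrrxxrrrxxrrrxxrxxrxxrrrxxr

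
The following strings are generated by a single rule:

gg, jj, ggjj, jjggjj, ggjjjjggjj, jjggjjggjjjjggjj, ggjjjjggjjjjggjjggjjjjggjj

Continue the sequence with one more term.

jjggjjggjjjjggjjggjjjjggjjjjggjjggjjjjggjj

This is a Fibonacci-style word recurrence s(k) = s(k−2)·s(k−1): e.g. gg·jj = ggjj.
So term 8 is jjggjjggjjjjggjj·ggjjjjggjjjjggjjggjjjjggjj.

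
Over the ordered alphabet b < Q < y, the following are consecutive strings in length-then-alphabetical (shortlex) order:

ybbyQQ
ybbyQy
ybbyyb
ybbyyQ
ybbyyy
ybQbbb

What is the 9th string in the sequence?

Stepping forward 3 times from ybQbbb: ybQbbb → ybQbbQ → ybQbby, then the target.

ybQbQb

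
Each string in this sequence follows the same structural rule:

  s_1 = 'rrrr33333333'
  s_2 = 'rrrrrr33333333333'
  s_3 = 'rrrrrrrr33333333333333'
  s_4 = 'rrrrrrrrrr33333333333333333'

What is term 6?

rrrrrrrrrrrrrr33333333333333333333333

The n-th term is 2n r's then 3n+2 3's, where the shown terms are n = 2, 3, 4, 5.
For term 6, n = 7, so the run lengths are 14, 23.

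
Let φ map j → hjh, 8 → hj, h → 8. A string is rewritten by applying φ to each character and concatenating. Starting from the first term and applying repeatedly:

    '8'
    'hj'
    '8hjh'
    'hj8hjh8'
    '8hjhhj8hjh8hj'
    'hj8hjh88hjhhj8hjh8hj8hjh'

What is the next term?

φ(hj8hjh88hjhhj8hjh8hj8hjh) expands symbol-by-symbol to 8 hjh hj 8 hjh 8 hj hj 8 hjh 8 8 hjh hj 8 hjh 8 hj 8 hjh hj 8 hjh 8; joining the 24 pieces gives the next term.

8hjhhj8hjh8hjhj8hjh88hjhhj8hjh8hj8hjhhj8hjh8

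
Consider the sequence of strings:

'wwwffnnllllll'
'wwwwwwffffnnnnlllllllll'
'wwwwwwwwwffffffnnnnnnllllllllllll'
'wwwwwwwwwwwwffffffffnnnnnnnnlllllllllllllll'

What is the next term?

The n-th term is 3n w's then 2n f's then 2n n's then 3n+3 l's (n = 1, 2, …).
Setting n = 5 gives 15, 10, 10, 18 characters in each block.

wwwwwwwwwwwwwwwffffffffffnnnnnnnnnnllllllllllllllllll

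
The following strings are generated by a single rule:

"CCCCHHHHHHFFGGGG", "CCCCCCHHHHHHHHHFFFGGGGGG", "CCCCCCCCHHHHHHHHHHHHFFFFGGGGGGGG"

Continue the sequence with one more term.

Reading off run lengths: C runs 4, 6, 8; H runs 6, 9, 12; F runs 2, 3, 4; G runs 4, 6, 8 — each is linear in n, where the shown terms are n = 2, 3, 4.
Setting n = 5 gives 10, 15, 5, 10 characters in each block.

CCCCCCCCCCHHHHHHHHHHHHHHHFFFFFGGGGGGGGGG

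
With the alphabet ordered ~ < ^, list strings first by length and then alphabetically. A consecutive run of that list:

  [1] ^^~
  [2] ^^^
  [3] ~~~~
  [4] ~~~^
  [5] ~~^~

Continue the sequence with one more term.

The successor of ~~^~ increments the rightmost position that isn't already ^ and resets every position after it to ~.

~~^^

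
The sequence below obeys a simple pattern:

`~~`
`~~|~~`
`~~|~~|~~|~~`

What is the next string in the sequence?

Each string is two copies of the previous one joined by '|'.
So the next term is two copies of ~~|~~|~~|~~ with '|' between the halves.

~~|~~|~~|~~|~~|~~|~~|~~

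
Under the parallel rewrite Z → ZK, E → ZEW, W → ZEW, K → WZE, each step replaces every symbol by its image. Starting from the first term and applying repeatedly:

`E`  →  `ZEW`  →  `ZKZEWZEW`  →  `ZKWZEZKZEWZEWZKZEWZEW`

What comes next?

Replace each of the 21 characters of ZKWZEZKZEWZEWZKZEWZEW in place — ZK WZE ZEW ZK ZEW ZK WZE ZK ZEW ZEW ZK ZEW ZEW ZK WZE ZK ZEW ZEW ZK ZEW ZEW — and concatenate.

ZKWZEZEWZKZEWZKWZEZKZEWZEWZKZEWZEWZKWZEZKZEWZEWZKZEWZEW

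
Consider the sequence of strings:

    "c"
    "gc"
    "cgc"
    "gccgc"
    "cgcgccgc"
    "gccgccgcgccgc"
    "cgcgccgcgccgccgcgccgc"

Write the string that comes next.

gccgccgcgccgccgcgccgcgccgccgcgccgc

This is a Fibonacci-style word recurrence s(k) = s(k−2)·s(k−1): e.g. c·gc = cgc.
Continuing: gccgccgcgccgc · cgcgccgcgccgccgcgccgc gives term 8.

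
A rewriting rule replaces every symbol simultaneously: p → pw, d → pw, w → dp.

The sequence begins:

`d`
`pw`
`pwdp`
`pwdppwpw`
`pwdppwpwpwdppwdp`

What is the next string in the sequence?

Applying the rule to each of the 16 symbols of pwdppwpwpwdppwdp gives the pieces pw dp pw pw pw dp pw dp pw dp pw pw pw dp pw pw, which concatenate to the answer.

pwdppwpwpwdppwdppwdppwpwpwdppwpw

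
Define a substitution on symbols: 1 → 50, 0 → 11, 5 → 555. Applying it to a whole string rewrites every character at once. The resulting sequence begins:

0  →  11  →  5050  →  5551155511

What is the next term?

Apply φ to 5551155511 symbol by symbol: 5→555, 5→555, 5→555, 1→50, 1→50, 5→555, 5→555, 5→555, 1→50, 1→50; joined: 555 555 555 50 50 555 555 555 50 50.

55555555550505555555555050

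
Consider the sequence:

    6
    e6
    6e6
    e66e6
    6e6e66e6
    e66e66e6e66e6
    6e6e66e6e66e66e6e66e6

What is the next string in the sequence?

e66e66e6e66e66e6e66e6e66e66e6e66e6

This is a Fibonacci-style word recurrence s(k) = s(k−2)·s(k−1): e.g. 6·e6 = 6e6.
Continuing: e66e66e6e66e6 · 6e6e66e6e66e66e6e66e6 gives term 8.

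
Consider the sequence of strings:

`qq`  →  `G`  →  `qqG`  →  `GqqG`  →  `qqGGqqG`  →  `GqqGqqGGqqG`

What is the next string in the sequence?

Each term (from the third on) is the two preceding terms concatenated in order: term 3 = qq·G = qqG.
Continuing: qqGGqqG · GqqGqqGGqqG gives term 7.

qqGGqqGGqqGqqGGqqG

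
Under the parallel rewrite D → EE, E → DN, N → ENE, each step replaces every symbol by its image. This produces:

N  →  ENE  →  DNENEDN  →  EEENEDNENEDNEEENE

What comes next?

Applying the rule to each of the 17 symbols of EEENEDNENEDNEEENE gives the pieces DN DN DN ENE DN EE ENE DN ENE DN EE ENE DN DN DN ENE DN, which concatenate to the answer.

DNDNDNENEDNEEENEDNENEDNEEENEDNDNDNENEDN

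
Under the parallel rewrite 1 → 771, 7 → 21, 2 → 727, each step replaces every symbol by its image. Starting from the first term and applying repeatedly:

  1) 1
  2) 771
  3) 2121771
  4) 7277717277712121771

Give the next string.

Applying the rule to each of the 19 symbols of 7277717277712121771 gives the pieces 21 727 21 21 21 771 21 727 21 21 21 771 727 771 727 771 21 21 771, which concatenate to the answer.

21727212121771217272121217717277717277712121771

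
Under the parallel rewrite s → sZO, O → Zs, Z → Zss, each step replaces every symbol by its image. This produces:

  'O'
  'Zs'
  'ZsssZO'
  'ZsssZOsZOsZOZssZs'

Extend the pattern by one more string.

ZsssZOsZOsZOZssZssZOZssZssZOZssZsZsssZOsZOZsssZO

φ(ZsssZOsZOsZOZssZs) expands symbol-by-symbol to Zss sZO sZO sZO Zss Zs sZO Zss Zs sZO Zss Zs Zss sZO sZO Zss sZO; joining the 17 pieces gives the next term.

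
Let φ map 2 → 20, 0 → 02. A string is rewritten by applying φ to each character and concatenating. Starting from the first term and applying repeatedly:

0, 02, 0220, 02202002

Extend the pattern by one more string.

0220200220020220

Apply φ to 02202002 symbol by symbol: 0→02, 2→20, 2→20, 0→02, 2→20, 0→02, 0→02, 2→20; joined: 02 20 20 02 20 02 02 20.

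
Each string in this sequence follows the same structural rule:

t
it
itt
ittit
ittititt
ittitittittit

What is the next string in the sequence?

ittitittittitittititt

From term 3 onward, concatenate the last term with the second-to-last: it·t = itt, itt·it = ittit, …
So term 7 is ittitittittit·ittititt.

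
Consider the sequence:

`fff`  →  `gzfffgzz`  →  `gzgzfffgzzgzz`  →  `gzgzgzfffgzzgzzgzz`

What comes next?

s(k+1) = gz·s(k)·gzz, so each term gains gz as a prefix and gzz as a suffix.
Applying this once more to gzgzgzfffgzzgzzgzz:

gzgzgzgzfffgzzgzzgzzgzz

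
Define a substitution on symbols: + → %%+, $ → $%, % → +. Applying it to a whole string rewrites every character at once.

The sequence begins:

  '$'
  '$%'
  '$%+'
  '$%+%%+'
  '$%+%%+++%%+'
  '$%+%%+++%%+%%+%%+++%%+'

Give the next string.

$%+%%+++%%+%%+%%+++%%+++%%+++%%+%%+%%+++%%+

Replace each of the 22 characters of $%+%%+++%%+%%+%%+++%%+ in place — $% + %%+ + + %%+ %%+ %%+ + + %%+ + + %%+ + + %%+ %%+ %%+ + + %%+ — and concatenate.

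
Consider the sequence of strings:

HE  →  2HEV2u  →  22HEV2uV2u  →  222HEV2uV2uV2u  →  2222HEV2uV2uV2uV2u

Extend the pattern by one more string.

Each term wraps the previous one in 2 on the left and V2u on the right.
Applying this once more to 2222HEV2uV2uV2uV2u:

22222HEV2uV2uV2uV2uV2u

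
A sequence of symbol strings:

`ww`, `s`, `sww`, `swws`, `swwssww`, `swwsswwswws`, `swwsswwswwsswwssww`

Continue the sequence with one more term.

swwsswwswwsswwsswwswwsswwswws

This is a Fibonacci-style word recurrence s(k) = s(k−1)·s(k−2): e.g. s·ww = sww.
Continuing: swwsswwswwsswwssww · swwsswwswws gives term 8.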